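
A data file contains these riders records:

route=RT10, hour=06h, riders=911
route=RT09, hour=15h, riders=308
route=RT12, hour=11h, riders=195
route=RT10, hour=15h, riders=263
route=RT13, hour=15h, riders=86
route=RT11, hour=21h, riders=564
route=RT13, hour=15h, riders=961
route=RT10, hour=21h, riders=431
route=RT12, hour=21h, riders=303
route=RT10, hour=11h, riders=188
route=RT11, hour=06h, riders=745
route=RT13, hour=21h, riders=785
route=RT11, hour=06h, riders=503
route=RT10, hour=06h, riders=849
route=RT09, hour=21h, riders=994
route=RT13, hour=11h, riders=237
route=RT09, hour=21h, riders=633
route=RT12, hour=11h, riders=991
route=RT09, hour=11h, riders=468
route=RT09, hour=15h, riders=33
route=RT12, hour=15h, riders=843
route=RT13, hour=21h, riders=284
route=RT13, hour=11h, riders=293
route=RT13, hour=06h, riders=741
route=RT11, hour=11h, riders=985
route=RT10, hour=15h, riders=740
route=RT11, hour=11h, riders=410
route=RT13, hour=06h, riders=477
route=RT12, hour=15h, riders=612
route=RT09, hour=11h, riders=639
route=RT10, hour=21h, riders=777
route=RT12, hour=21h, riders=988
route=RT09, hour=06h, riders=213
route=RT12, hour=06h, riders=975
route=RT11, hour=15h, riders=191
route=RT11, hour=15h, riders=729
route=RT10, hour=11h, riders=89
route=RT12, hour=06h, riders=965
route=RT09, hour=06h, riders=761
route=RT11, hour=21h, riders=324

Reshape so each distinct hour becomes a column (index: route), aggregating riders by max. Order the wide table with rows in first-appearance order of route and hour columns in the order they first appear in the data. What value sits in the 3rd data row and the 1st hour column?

With rows in first-appearance order of route, row 3 is route=RT12. hour columns in first-appearance order: 06h, 15h, 11h, 21h; column 1 is 06h.
Long rows with route=RT12, hour=06h: max(975, 965) = 975.

975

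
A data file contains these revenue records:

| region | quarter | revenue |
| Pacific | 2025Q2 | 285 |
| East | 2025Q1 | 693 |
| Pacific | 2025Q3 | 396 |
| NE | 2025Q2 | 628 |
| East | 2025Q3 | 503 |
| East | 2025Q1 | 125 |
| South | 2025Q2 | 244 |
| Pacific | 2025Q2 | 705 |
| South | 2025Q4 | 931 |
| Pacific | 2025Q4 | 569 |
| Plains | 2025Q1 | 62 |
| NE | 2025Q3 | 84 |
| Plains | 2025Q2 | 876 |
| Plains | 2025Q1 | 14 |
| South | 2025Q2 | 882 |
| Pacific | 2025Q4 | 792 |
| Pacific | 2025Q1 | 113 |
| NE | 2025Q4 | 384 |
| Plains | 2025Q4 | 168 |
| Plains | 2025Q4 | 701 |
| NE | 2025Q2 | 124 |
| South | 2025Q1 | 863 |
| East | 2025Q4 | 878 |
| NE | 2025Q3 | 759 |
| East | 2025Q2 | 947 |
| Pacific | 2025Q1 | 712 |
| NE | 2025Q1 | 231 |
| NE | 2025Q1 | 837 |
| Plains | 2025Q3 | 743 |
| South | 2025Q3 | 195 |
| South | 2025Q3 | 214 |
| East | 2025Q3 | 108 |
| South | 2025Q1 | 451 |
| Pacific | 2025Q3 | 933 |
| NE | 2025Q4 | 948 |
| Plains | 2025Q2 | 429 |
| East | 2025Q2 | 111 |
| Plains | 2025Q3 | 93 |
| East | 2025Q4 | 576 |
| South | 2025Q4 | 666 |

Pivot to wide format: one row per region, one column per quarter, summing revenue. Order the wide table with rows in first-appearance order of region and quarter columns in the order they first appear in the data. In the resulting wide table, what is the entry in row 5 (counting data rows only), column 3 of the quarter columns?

836

With rows in first-appearance order of region, row 5 is region=Plains. quarter columns in first-appearance order: 2025Q2, 2025Q1, 2025Q3, 2025Q4; column 3 is 2025Q3.
Long rows with region=Plains, quarter=2025Q3: 743 + 93 = 836.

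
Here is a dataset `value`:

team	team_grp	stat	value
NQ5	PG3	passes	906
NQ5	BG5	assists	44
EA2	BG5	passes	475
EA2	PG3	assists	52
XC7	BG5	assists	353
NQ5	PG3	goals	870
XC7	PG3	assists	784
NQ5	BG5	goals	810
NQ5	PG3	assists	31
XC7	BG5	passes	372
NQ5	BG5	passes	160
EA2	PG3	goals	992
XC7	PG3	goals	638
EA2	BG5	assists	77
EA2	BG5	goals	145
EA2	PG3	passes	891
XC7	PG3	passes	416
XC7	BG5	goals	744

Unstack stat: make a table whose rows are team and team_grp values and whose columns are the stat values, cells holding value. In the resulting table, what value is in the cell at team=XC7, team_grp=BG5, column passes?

Wide layout: rows indexed by team and team_grp, columns are the 3 distinct stat values (passes, assists, goals).
Cell (team=XC7, team_grp=BG5, stat=passes) draws from the long row where team=XC7, team_grp=BG5 and stat=passes, which has value=372.

372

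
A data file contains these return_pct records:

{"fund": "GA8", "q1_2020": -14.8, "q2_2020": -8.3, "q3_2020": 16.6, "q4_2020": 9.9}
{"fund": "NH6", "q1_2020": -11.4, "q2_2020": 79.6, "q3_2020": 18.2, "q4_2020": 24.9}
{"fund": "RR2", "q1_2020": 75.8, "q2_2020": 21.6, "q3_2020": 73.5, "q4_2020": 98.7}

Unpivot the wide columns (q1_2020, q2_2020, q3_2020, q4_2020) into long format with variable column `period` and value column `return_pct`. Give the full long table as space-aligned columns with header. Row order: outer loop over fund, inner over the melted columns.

fund  period   return_pct
GA8   q1_2020  -14.8     
GA8   q2_2020  -8.3      
GA8   q3_2020  16.6      
GA8   q4_2020  9.9       
NH6   q1_2020  -11.4     
NH6   q2_2020  79.6      
NH6   q3_2020  18.2      
NH6   q4_2020  24.9      
RR2   q1_2020  75.8      
RR2   q2_2020  21.6      
RR2   q3_2020  73.5      
RR2   q4_2020  98.7      

Each (fund, column) pair becomes one row: 3 × 4 = 12 rows.
For example, (GA8, q1_2020) → return_pct=-14.8.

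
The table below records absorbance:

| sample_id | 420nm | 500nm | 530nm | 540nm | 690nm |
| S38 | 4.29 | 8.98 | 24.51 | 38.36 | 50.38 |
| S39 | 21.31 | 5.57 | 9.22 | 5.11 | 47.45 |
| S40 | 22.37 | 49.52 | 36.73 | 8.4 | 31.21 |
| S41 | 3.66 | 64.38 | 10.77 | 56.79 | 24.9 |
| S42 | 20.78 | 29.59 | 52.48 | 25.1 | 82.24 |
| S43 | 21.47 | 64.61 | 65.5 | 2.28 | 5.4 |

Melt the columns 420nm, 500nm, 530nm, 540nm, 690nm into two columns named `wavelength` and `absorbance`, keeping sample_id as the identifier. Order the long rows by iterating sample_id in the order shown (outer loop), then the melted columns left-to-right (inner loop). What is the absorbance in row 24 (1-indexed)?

25.1

30 rows total (6 × 5). Row 24: index ⌊(24-1)/5⌋ = 4 into sample_id → S42; (24-1) mod 5 = 3 into the melted columns → 540nm.
So row 24 is (S42, 540nm, 25.1); absorbance = 25.1.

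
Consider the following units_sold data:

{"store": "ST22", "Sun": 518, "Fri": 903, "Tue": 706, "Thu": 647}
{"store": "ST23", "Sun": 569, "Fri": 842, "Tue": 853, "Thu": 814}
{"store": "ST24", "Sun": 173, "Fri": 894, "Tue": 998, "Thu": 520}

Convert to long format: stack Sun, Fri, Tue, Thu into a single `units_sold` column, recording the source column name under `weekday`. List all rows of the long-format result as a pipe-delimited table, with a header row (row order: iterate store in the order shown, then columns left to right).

| store | weekday | units_sold |
| ST22 | Sun | 518 |
| ST22 | Fri | 903 |
| ST22 | Tue | 706 |
| ST22 | Thu | 647 |
| ST23 | Sun | 569 |
| ST23 | Fri | 842 |
| ST23 | Tue | 853 |
| ST23 | Thu | 814 |
| ST24 | Sun | 173 |
| ST24 | Fri | 894 |
| ST24 | Tue | 998 |
| ST24 | Thu | 520 |

Each (store, column) pair becomes one row: 3 × 4 = 12 rows.
For example, (ST22, Sun) → units_sold=518.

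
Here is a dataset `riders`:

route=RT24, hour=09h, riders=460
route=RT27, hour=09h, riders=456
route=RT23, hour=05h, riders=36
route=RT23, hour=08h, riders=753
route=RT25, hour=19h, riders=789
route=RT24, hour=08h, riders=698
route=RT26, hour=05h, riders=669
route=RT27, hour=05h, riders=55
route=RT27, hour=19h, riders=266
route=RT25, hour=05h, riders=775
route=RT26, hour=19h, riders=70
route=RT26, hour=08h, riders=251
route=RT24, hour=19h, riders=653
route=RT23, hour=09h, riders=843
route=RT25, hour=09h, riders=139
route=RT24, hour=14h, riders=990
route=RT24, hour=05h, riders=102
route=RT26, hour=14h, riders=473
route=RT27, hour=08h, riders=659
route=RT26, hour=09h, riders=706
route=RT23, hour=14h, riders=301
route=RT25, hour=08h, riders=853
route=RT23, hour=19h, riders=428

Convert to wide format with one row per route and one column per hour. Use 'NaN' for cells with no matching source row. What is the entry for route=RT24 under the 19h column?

The long row with route=RT24, hour=19h has riders=653.

653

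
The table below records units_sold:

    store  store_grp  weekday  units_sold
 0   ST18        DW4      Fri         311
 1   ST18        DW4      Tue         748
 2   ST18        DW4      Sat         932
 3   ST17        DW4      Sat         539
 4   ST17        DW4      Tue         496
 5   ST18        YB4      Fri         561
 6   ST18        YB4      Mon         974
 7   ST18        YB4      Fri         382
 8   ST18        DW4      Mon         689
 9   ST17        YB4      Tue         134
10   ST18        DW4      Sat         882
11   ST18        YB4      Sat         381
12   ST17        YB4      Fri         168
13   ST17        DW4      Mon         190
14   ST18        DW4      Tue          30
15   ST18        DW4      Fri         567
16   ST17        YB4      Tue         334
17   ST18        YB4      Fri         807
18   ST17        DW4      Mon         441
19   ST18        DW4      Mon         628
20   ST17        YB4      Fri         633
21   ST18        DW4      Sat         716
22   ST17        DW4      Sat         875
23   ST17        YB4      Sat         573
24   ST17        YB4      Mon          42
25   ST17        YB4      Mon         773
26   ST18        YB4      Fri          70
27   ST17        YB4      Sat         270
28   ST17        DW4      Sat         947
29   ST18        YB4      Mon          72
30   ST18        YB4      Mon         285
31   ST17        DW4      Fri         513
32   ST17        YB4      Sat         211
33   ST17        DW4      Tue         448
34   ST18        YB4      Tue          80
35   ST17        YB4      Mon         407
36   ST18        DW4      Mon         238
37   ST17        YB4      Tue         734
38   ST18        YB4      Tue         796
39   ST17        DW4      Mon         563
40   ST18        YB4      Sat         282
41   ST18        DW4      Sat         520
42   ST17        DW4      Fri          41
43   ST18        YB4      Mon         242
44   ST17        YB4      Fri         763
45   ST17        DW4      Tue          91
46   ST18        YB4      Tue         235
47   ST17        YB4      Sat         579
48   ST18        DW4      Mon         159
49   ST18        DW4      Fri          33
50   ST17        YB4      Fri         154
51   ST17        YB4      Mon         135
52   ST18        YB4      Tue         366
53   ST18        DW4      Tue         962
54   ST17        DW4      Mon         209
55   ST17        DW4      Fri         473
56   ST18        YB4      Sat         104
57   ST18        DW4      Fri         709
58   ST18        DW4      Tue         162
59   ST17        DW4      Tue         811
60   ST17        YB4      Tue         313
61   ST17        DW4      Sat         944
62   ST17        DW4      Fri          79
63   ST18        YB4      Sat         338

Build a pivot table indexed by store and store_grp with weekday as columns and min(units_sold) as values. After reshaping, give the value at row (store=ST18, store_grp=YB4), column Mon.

72

Rows with store=ST18, store_grp=YB4 and weekday=Mon: units_sold values are 974, 72, 285, 242.
min(974, 72, 285, 242) = 72.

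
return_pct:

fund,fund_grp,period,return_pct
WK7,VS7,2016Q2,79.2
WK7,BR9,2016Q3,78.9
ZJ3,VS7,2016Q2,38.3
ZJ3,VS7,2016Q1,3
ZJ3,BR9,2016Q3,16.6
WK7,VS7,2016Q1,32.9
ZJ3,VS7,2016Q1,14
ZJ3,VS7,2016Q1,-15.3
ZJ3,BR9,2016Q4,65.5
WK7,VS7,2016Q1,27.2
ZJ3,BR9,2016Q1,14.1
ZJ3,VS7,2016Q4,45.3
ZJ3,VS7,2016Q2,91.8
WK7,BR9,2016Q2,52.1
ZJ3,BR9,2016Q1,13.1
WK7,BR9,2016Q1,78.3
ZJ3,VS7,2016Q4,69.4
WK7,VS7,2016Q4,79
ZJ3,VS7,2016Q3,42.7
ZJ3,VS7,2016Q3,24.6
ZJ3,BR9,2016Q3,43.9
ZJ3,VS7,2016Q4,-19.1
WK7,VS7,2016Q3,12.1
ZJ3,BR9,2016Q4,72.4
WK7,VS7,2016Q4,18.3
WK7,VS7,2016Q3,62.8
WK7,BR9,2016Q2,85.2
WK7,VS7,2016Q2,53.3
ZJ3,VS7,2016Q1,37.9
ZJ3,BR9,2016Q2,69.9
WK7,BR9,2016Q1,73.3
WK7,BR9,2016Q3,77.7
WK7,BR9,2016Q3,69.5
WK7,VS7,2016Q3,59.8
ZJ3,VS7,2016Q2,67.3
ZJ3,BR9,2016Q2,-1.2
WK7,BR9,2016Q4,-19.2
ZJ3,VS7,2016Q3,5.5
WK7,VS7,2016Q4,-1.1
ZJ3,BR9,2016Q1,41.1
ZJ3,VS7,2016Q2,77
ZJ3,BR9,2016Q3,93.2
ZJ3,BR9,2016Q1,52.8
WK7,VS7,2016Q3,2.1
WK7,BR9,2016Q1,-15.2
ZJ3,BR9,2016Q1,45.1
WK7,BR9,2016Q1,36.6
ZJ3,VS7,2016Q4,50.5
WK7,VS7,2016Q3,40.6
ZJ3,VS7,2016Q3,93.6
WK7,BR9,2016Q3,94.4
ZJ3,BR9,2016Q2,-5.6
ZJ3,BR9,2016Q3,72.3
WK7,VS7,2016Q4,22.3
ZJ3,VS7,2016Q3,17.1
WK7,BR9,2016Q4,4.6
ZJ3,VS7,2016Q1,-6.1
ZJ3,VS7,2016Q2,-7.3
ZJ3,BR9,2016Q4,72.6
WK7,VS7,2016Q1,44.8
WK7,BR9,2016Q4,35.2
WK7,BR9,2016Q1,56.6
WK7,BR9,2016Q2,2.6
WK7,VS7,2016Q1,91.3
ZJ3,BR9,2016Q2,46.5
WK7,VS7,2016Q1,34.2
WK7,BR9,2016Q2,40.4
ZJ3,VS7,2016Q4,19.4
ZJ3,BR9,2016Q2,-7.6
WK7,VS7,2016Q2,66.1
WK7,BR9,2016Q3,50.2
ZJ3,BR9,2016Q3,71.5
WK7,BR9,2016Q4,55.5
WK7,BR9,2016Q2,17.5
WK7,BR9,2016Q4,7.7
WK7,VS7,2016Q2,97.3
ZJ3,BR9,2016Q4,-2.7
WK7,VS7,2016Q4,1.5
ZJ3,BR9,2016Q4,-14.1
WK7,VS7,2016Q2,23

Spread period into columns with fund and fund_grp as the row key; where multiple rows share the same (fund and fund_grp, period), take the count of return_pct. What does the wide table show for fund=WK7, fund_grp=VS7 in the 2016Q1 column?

Rows with fund=WK7, fund_grp=VS7 and period=2016Q1: return_pct values are 32.9, 27.2, 44.8, 91.3, 34.2.
5 rows match — count = 5.

5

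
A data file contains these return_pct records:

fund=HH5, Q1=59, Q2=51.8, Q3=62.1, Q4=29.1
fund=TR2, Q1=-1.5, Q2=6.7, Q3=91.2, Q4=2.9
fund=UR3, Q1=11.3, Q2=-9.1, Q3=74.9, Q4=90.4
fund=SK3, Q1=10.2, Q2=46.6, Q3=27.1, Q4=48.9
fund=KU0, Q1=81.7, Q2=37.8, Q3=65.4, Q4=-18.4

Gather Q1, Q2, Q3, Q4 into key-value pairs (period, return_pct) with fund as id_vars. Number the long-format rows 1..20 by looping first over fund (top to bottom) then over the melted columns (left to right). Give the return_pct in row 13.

20 rows total (5 × 4). Row 13: index ⌊(13-1)/4⌋ = 3 into fund → SK3; (13-1) mod 4 = 0 into the melted columns → Q1.
So row 13 is (SK3, Q1, 10.2); return_pct = 10.2.

10.2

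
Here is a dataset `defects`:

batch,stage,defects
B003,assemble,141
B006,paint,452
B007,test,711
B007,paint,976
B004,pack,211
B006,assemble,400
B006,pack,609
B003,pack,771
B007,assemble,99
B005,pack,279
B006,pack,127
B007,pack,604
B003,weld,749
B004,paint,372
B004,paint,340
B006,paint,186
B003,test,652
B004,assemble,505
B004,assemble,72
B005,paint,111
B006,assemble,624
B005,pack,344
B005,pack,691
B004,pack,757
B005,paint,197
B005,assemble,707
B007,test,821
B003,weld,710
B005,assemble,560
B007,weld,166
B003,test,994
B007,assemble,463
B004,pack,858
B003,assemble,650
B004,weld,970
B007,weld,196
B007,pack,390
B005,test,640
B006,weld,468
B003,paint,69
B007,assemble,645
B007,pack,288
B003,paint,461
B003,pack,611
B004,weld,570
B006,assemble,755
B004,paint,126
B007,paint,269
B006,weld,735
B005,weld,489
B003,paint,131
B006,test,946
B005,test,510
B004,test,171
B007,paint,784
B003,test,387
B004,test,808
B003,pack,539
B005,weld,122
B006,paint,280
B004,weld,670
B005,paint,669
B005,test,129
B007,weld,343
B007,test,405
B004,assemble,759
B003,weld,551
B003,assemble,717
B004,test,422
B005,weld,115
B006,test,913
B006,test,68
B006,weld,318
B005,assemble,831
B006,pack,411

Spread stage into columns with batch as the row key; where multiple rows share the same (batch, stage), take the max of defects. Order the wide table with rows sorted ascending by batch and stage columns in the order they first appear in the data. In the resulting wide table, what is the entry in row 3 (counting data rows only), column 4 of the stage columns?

With rows sorted ascending by batch, row 3 is batch=B005. stage columns in first-appearance order: assemble, paint, test, pack, weld; column 4 is pack.
Long rows with batch=B005, stage=pack: max(279, 344, 691) = 691.

691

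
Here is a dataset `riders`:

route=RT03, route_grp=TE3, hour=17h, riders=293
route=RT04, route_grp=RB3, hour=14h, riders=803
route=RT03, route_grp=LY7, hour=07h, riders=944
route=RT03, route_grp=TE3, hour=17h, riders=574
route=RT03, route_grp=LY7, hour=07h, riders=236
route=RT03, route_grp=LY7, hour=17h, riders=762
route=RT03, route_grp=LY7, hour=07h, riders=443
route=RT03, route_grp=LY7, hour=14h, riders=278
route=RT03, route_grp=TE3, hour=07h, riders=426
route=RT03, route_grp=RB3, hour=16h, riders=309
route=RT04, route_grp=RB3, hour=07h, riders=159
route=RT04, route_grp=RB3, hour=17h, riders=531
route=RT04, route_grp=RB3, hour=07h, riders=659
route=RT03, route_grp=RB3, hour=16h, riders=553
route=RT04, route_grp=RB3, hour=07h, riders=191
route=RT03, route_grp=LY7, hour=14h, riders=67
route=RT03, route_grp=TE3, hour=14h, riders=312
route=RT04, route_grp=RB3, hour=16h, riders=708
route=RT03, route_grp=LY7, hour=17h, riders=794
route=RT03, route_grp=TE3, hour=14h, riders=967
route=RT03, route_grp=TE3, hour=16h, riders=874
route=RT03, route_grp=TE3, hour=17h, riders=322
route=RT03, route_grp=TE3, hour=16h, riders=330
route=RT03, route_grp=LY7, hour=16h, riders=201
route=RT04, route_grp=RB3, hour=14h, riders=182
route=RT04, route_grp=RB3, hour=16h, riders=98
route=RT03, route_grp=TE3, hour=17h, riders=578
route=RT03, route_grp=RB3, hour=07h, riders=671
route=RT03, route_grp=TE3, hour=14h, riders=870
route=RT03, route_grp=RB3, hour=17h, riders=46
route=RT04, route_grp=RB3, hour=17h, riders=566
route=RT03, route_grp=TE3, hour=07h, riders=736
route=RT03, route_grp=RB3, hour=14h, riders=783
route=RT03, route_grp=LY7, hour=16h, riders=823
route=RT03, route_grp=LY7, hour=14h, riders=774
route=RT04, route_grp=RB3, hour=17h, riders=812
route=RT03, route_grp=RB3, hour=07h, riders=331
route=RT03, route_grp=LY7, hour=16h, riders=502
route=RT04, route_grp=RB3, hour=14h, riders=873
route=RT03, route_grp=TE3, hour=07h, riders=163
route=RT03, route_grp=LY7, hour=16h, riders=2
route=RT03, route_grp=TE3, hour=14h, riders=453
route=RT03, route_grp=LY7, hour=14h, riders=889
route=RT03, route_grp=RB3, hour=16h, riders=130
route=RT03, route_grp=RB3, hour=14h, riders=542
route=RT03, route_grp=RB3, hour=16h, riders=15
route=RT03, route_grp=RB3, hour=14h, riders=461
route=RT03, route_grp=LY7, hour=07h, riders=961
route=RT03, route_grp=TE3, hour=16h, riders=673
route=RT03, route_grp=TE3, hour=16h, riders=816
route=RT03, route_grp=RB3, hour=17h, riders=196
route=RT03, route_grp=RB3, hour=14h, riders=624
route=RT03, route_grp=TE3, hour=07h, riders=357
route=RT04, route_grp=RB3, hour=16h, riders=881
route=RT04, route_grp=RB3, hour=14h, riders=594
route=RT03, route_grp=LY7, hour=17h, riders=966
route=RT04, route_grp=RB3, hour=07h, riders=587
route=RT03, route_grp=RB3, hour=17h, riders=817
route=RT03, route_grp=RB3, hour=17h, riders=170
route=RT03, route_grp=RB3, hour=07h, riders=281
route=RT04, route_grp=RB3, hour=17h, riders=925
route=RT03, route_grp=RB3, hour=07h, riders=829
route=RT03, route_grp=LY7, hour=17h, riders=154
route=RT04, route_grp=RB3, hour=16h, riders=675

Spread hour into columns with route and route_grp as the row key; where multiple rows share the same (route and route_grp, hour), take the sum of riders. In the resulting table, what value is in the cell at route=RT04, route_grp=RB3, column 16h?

2362

Rows with route=RT04, route_grp=RB3 and hour=16h: riders values are 708, 98, 881, 675.
708 + 98 + 881 + 675 = 2362.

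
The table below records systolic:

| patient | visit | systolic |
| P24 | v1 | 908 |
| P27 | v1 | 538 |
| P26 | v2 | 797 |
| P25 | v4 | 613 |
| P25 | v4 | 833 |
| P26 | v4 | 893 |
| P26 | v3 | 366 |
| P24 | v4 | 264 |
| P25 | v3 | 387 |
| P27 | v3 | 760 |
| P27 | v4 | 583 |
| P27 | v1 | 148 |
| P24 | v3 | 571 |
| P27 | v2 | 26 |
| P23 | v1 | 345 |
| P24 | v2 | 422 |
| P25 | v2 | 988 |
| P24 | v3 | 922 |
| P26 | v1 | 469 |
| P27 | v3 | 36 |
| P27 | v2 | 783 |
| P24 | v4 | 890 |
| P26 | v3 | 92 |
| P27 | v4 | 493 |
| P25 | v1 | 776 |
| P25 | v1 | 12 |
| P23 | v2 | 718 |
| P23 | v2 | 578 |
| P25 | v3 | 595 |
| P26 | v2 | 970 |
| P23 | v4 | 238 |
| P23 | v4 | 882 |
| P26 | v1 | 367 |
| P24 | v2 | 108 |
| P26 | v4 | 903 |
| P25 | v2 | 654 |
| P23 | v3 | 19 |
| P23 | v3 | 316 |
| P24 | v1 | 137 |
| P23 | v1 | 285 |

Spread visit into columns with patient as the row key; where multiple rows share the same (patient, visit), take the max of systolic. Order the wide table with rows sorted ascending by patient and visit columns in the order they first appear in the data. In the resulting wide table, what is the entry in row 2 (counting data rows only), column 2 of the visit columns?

422

With rows sorted ascending by patient, row 2 is patient=P24. visit columns in first-appearance order: v1, v2, v4, v3; column 2 is v2.
Long rows with patient=P24, visit=v2: max(422, 108) = 422.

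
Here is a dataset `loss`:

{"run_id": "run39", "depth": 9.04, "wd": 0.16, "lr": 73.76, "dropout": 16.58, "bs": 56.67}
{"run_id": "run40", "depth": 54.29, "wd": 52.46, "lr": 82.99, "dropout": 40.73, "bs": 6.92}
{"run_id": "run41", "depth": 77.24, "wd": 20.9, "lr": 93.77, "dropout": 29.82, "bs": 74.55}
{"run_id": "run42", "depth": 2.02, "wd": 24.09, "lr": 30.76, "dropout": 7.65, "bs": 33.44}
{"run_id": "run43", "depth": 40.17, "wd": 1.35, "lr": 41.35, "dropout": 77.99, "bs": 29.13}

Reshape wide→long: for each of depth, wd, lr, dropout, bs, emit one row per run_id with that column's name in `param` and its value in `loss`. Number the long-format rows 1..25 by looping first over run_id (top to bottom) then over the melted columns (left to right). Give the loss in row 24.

25 rows total (5 × 5). Row 24: index ⌊(24-1)/5⌋ = 4 into run_id → run43; (24-1) mod 5 = 3 into the melted columns → dropout.
So row 24 is (run43, dropout, 77.99); loss = 77.99.

77.99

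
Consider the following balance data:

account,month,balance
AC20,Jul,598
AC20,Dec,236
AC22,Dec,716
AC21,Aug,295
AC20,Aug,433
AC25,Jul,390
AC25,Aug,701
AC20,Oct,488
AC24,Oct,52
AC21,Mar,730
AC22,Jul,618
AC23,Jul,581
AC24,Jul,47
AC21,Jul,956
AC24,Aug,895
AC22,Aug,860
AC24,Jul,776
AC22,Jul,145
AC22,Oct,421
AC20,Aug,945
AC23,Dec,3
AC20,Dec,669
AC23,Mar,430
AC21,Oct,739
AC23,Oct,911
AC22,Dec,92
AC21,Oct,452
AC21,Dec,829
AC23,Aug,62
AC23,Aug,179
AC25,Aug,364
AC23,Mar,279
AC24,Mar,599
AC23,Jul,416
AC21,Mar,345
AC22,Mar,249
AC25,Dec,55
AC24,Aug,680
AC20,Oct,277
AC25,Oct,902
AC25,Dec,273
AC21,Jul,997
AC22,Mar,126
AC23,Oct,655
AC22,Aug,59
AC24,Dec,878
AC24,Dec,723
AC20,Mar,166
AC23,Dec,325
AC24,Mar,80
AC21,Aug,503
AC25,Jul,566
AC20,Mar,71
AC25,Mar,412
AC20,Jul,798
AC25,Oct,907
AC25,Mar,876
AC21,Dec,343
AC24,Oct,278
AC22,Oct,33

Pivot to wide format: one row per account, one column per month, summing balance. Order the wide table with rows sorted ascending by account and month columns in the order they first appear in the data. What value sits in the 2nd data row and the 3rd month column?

With rows sorted ascending by account, row 2 is account=AC21. month columns in first-appearance order: Jul, Dec, Aug, Oct, Mar; column 3 is Aug.
Long rows with account=AC21, month=Aug: 295 + 503 = 798.

798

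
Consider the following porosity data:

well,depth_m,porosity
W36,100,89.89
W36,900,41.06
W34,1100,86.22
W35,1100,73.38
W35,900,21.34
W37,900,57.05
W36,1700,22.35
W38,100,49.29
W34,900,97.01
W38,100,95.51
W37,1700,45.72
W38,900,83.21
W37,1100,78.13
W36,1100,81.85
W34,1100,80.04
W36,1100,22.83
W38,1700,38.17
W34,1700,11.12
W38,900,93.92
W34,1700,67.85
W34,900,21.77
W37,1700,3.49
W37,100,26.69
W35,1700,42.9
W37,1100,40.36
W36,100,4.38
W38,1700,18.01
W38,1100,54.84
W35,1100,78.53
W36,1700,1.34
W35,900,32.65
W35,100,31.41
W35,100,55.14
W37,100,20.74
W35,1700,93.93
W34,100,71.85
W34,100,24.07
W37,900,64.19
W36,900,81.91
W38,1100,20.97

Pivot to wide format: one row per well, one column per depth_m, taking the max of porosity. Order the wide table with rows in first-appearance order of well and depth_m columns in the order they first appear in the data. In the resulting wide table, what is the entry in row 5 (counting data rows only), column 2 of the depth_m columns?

93.92

With rows in first-appearance order of well, row 5 is well=W38. depth_m columns in first-appearance order: 100, 900, 1100, 1700; column 2 is 900.
Long rows with well=W38, depth_m=900: max(83.21, 93.92) = 93.92.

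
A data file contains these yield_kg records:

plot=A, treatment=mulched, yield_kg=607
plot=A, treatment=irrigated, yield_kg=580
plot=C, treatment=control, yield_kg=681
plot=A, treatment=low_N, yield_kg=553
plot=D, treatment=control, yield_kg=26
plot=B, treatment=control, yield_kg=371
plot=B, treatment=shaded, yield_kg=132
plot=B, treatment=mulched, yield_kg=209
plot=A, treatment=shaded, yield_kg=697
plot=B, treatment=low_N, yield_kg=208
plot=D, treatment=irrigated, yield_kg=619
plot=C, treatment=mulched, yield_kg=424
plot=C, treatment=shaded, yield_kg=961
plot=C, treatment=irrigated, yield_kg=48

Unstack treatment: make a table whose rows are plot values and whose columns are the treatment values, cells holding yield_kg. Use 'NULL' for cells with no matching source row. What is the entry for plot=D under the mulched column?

NULL

No long-format row has plot=D and treatment=mulched, so the cell is NULL.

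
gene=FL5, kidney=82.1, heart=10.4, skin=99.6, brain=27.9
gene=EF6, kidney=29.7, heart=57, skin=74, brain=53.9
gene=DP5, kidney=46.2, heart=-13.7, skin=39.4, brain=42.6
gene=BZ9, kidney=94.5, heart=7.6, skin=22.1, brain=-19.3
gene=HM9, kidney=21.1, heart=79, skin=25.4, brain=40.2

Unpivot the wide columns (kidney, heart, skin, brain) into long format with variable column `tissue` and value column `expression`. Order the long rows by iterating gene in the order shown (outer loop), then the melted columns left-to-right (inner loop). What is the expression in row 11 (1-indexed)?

39.4

20 rows total (5 × 4). Row 11: index ⌊(11-1)/4⌋ = 2 into gene → DP5; (11-1) mod 4 = 2 into the melted columns → skin.
So row 11 is (DP5, skin, 39.4); expression = 39.4.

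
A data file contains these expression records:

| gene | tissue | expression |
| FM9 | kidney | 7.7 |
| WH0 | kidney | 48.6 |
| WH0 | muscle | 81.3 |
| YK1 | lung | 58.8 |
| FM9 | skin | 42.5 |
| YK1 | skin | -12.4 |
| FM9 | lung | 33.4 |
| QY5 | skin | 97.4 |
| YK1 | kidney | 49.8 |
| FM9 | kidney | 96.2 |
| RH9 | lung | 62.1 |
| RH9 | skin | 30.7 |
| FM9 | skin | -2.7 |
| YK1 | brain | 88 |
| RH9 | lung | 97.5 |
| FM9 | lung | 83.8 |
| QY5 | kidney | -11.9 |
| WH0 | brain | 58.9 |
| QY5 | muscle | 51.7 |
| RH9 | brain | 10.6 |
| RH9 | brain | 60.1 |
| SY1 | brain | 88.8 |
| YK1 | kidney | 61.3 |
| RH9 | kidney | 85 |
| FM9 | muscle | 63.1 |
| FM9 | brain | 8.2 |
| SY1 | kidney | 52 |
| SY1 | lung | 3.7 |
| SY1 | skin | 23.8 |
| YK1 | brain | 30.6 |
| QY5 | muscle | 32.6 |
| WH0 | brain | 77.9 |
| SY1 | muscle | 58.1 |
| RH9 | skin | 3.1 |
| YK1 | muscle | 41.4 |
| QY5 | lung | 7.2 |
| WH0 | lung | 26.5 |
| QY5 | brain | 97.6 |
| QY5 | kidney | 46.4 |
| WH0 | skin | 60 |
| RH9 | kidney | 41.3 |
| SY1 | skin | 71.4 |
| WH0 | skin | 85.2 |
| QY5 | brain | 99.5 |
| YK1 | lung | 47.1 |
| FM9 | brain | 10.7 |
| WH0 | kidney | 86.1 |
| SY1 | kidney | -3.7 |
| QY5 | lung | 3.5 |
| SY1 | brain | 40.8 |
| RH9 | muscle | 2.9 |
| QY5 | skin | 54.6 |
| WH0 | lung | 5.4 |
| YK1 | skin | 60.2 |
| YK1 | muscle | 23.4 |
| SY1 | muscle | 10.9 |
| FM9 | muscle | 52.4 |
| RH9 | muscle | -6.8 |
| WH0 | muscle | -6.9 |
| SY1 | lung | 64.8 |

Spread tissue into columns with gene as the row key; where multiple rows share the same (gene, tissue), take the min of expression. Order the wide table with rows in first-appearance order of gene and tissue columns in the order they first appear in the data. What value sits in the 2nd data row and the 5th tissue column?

58.9

With rows in first-appearance order of gene, row 2 is gene=WH0. tissue columns in first-appearance order: kidney, muscle, lung, skin, brain; column 5 is brain.
Long rows with gene=WH0, tissue=brain: min(58.9, 77.9) = 58.9.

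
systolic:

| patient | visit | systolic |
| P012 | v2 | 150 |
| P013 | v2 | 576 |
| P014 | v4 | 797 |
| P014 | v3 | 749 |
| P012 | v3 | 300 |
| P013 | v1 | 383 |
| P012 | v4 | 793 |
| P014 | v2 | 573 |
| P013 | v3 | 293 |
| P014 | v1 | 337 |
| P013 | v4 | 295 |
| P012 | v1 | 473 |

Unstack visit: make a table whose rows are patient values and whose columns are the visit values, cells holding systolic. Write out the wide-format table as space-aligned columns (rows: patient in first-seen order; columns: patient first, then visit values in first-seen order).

patient  v2   v4   v3   v1 
P012     150  793  300  473
P013     576  295  293  383
P014     573  797  749  337

Columns: patient plus the 4 distinct visit values (v2, v4, v3, v1).
For example, row P012 column v2 takes systolic=150 from the long row (P012, v2).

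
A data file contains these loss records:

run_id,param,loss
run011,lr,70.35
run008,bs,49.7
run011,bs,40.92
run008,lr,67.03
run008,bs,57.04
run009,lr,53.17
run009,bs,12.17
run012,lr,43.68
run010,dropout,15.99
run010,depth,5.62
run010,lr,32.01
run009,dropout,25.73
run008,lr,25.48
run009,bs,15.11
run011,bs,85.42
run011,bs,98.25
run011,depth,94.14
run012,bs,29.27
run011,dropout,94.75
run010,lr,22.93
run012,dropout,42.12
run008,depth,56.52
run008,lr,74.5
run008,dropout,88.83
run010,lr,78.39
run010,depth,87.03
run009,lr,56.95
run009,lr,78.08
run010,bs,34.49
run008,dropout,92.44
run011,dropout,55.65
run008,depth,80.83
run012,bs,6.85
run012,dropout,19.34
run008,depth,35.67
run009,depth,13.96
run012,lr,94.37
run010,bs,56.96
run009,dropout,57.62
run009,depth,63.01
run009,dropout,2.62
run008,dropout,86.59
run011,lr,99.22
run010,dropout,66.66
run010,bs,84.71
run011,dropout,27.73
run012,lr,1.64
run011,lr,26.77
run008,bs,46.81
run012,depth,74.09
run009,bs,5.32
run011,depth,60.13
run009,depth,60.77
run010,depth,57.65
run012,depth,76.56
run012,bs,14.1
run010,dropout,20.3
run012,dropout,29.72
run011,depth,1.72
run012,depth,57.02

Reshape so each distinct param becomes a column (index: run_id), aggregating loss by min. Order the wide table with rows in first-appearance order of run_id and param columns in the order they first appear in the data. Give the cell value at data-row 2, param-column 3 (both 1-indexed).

With rows in first-appearance order of run_id, row 2 is run_id=run008. param columns in first-appearance order: lr, bs, dropout, depth; column 3 is dropout.
Long rows with run_id=run008, param=dropout: min(88.83, 92.44, 86.59) = 86.59.

86.59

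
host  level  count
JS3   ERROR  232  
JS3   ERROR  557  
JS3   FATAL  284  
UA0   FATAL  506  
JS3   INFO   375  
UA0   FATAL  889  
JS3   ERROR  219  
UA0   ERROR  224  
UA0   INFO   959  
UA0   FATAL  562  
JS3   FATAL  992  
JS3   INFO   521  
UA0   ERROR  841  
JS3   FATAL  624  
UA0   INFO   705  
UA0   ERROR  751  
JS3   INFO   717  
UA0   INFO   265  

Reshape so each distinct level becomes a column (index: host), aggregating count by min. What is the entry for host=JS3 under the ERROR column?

219

Rows with host=JS3 and level=ERROR: count values are 232, 557, 219.
min(232, 557, 219) = 219.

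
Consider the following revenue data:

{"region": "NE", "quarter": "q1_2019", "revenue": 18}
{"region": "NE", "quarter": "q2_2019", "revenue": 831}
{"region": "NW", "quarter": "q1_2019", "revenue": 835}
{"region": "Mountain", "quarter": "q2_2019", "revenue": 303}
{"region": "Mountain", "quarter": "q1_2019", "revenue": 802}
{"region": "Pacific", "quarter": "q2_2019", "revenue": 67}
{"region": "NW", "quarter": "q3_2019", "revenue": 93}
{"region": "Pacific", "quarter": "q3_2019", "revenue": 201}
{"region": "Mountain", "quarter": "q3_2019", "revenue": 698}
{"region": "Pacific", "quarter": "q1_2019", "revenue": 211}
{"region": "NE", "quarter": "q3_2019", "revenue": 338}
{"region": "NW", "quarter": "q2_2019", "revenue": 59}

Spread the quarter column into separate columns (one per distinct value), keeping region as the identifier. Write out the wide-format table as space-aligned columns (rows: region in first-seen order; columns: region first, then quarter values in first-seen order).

region    q1_2019  q2_2019  q3_2019
NE        18       831      338    
NW        835      59       93     
Mountain  802      303      698    
Pacific   211      67       201    

Columns: region plus the 3 distinct quarter values (q1_2019, q2_2019, q3_2019).
For example, row NE column q1_2019 takes revenue=18 from the long row (NE, q1_2019).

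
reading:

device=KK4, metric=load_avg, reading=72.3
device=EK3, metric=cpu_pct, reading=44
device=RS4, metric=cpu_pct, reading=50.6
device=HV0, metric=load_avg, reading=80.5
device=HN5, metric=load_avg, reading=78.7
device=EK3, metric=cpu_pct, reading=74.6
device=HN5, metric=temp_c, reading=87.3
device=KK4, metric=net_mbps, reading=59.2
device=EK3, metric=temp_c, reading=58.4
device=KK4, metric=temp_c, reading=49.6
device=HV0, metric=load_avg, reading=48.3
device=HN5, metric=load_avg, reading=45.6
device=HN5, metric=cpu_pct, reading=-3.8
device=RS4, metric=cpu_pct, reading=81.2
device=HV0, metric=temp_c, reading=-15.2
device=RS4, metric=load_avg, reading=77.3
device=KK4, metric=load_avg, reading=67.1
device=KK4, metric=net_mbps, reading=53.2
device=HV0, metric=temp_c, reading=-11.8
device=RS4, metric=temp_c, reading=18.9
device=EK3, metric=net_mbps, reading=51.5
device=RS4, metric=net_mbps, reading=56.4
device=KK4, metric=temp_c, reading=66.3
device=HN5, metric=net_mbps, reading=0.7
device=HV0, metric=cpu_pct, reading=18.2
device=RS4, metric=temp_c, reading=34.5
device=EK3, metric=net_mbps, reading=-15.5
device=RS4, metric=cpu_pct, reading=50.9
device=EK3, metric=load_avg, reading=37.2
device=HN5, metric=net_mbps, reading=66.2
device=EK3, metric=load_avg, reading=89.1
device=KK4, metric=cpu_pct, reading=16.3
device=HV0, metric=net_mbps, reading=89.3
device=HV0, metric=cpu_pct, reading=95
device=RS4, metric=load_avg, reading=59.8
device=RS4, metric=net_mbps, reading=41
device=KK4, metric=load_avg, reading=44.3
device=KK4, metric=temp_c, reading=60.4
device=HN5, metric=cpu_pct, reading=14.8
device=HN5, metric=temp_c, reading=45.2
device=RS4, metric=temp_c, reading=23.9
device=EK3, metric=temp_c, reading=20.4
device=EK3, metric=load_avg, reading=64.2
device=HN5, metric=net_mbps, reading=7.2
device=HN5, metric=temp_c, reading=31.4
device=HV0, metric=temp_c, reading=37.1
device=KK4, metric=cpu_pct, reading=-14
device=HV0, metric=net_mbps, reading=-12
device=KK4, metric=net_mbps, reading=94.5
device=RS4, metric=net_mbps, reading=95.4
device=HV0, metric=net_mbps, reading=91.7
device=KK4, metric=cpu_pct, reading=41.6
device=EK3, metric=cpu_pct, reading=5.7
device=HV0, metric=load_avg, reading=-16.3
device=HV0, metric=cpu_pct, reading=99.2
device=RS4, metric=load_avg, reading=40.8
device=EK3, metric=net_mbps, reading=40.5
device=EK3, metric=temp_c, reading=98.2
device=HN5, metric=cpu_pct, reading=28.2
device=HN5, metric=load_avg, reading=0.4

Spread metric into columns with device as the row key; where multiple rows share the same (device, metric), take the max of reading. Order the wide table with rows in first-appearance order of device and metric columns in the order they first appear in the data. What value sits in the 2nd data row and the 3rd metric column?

With rows in first-appearance order of device, row 2 is device=EK3. metric columns in first-appearance order: load_avg, cpu_pct, temp_c, net_mbps; column 3 is temp_c.
Long rows with device=EK3, metric=temp_c: max(58.4, 20.4, 98.2) = 98.2.

98.2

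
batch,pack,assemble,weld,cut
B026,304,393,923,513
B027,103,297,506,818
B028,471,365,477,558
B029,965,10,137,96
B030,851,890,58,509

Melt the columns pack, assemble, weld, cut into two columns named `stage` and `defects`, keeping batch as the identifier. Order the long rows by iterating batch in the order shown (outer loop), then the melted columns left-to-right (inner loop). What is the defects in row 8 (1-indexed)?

818

20 rows total (5 × 4). Row 8: index ⌊(8-1)/4⌋ = 1 into batch → B027; (8-1) mod 4 = 3 into the melted columns → cut.
So row 8 is (B027, cut, 818); defects = 818.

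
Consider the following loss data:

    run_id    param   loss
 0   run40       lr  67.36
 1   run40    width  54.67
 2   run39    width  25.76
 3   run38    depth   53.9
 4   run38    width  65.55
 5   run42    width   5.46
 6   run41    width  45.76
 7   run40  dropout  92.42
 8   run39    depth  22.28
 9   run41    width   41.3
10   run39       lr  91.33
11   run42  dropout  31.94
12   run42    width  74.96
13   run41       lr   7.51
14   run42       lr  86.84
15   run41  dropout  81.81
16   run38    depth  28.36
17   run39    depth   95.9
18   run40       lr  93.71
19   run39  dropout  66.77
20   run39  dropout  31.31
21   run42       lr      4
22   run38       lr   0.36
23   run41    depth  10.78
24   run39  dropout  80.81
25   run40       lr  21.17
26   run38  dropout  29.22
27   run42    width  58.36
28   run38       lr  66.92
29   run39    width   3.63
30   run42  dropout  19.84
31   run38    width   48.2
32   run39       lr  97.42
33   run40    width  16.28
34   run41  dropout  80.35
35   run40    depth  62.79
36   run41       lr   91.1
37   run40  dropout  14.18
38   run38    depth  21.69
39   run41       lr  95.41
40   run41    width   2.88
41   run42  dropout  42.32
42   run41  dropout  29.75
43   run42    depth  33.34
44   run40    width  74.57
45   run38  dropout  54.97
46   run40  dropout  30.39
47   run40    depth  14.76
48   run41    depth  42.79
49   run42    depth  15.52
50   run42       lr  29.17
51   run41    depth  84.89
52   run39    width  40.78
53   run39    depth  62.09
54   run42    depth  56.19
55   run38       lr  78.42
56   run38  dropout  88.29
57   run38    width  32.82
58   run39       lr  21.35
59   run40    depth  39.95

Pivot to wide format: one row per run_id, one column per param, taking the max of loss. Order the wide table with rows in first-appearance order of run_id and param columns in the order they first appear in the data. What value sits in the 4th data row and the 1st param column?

86.84

With rows in first-appearance order of run_id, row 4 is run_id=run42. param columns in first-appearance order: lr, width, depth, dropout; column 1 is lr.
Long rows with run_id=run42, param=lr: max(86.84, 4, 29.17) = 86.84.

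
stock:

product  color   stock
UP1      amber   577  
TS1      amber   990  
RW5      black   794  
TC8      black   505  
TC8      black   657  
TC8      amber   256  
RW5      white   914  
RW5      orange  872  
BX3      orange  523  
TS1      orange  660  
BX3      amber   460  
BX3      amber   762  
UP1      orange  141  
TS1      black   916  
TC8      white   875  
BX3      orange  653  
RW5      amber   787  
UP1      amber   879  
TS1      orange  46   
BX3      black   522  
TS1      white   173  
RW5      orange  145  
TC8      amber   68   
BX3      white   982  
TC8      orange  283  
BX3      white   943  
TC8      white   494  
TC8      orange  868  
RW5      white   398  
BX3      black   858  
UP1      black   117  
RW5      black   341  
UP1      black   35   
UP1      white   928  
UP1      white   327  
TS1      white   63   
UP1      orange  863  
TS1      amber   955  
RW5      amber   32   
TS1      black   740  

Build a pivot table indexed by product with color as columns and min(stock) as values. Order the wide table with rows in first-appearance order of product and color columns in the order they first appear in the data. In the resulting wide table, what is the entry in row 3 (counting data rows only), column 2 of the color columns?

With rows in first-appearance order of product, row 3 is product=RW5. color columns in first-appearance order: amber, black, white, orange; column 2 is black.
Long rows with product=RW5, color=black: min(794, 341) = 341.

341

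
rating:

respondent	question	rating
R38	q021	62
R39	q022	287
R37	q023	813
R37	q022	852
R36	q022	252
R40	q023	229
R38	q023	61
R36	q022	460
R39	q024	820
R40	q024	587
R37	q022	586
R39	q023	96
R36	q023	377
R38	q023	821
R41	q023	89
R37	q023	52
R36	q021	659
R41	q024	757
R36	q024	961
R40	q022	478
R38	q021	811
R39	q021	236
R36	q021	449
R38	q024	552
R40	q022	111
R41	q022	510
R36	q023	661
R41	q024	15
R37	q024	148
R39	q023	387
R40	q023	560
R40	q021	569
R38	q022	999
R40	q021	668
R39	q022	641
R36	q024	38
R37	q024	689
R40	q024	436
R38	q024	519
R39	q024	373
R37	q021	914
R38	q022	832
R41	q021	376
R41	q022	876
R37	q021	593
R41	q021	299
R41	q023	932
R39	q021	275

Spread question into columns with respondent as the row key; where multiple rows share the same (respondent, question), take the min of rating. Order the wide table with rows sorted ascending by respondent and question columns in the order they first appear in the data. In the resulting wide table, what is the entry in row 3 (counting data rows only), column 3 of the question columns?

With rows sorted ascending by respondent, row 3 is respondent=R38. question columns in first-appearance order: q021, q022, q023, q024; column 3 is q023.
Long rows with respondent=R38, question=q023: min(61, 821) = 61.

61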